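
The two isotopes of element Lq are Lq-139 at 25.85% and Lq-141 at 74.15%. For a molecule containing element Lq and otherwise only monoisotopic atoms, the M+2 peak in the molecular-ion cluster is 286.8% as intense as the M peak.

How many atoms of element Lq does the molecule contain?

With n Lq atoms, P(M+2)/P(M) = C(n,1)·p^(n−1)q / p^n = n·q/p = n · 0.7415/0.2585.
n = 2.868 × 0.2585/0.7415 = 1.00 ≈ 1

1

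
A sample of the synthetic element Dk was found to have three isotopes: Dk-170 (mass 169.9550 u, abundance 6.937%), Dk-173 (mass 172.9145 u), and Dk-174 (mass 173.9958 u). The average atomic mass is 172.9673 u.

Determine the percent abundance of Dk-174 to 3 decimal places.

23.869%

The remaining 93.063% is split between Dk-173 (fraction x) and Dk-174 (fraction 0.93063 − x).
Substituting: 172.9145x + 173.9958(0.93063 − x) = 161.17752165
(172.9145 − 173.9958)x = -0.748189704  ⇒  x = 0.69194, y = 0.23869
Dk-173: 69.194%, Dk-174: 23.869%.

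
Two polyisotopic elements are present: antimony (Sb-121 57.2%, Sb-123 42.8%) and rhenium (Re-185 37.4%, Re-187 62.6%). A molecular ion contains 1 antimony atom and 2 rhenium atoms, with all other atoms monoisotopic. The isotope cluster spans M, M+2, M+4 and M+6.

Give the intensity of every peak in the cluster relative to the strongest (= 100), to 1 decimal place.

Antimony pattern (n=1): 0.5720 : 0.4280
Rhenium pattern (n=2): 0.139876 : 0.468248 : 0.391876
Convolve the two distributions (both contribute in 2-u steps):
  M: 0.5720×0.139876 = 0.080009
  M+2: 0.5720×0.468248 + 0.4280×0.139876 = 0.327705
  M+4: 0.5720×0.391876 + 0.4280×0.468248 = 0.424563
  M+6: 0.4280×0.391876 = 0.167723
Scale to base peak (0.424563) = 100: 18.8 : 77.2 : 100.0 : 39.5

18.8 : 77.2 : 100.0 : 39.5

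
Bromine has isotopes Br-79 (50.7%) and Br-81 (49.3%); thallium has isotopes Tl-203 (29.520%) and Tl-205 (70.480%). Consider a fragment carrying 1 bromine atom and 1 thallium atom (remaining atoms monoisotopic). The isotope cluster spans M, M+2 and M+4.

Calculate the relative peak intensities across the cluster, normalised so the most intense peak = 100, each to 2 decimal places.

29.76 : 100.00 : 69.10

Bromine pattern (n=1): 0.5070 : 0.4930
Thallium pattern (n=1): 0.2952 : 0.7048
Convolve the two distributions (both contribute in 2-u steps):
  M: 0.5070×0.2952 = 0.149666
  M+2: 0.5070×0.7048 + 0.4930×0.2952 = 0.502867
  M+4: 0.4930×0.7048 = 0.347466
Scale to base peak (0.502867) = 100: 29.76 : 100.00 : 69.10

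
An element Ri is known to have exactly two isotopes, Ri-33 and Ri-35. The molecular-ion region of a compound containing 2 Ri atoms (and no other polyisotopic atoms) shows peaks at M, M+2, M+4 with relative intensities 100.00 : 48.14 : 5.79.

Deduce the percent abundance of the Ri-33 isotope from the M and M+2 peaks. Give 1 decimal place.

80.6%

If p is the fraction of Ri that is Ri-33, then I(M+2)/I(M) = [C(2,1)·p^1·(1−p)] / p^2 = 2·(1−p)/p = 48.14/100.00 = 0.4814
(1−p)/p = 0.4814/2 = 0.2407  ⇒  p = 1/(1 + 0.2407) = 0.8060
Ri-33: 80.6%, Ri-35: 19.4%.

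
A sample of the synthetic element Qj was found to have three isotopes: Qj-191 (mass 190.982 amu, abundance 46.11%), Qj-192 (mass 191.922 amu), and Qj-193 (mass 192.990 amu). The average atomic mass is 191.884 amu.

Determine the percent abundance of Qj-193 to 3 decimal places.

37.026%

The remaining 53.89% is split between Qj-192 (fraction x) and Qj-193 (fraction 0.5389 − x).
Substituting: 191.922x + 192.990(0.5389 − x) = 103.8221998
(191.922 − 192.990)x = -0.1801112  ⇒  x = 0.16864, y = 0.37026
Qj-192: 16.864%, Qj-193: 37.026%.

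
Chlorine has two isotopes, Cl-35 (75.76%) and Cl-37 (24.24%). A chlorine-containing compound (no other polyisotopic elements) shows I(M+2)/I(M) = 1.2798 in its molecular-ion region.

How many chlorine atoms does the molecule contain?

For n independent Cl atoms, I(M+2)/I(M) = n · (abundance Cl-37) / (abundance Cl-35) = n · 0.2424/0.7576.
n = 1.2798 × 0.7576/0.2424 = 4.00 ≈ 4

4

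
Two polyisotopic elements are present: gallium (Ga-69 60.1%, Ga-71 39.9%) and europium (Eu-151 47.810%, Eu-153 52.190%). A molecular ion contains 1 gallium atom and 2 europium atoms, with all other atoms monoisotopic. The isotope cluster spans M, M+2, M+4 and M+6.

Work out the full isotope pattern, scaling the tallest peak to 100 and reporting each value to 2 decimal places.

Gallium pattern (n=1): 0.6010 : 0.3990
Europium pattern (n=2): 0.22857961 : 0.49904078 : 0.27237961
Convolve the two distributions (both contribute in 2-u steps):
  M: 0.6010×0.22857961 = 0.137376
  M+2: 0.6010×0.49904078 + 0.3990×0.22857961 = 0.391127
  M+4: 0.6010×0.27237961 + 0.3990×0.49904078 = 0.362817
  M+6: 0.3990×0.27237961 = 0.108679
Scale to base peak (0.391127) = 100: 35.12 : 100.00 : 92.76 : 27.79

35.12 : 100.00 : 92.76 : 27.79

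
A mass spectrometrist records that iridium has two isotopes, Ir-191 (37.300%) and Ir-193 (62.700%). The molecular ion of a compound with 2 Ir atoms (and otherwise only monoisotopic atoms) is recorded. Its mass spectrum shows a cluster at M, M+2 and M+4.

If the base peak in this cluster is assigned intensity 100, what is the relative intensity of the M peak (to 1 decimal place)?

29.7

Term probabilities: M 0.1391, M+2 0.4677, M+4 0.3931. Base peak = M+2.
P(M+2) = C(2,1) × 0.37300^1 × 0.62700^1 = 2 × 0.3730 × 0.6270 = 0.467742 (base)
P(M) = C(2,0) × 0.37300^2 × 0.62700^0 = 1 × 0.139129 × 1.0000 = 0.139129
Relative intensity = 0.139129 / 0.467742 × 100 = 29.7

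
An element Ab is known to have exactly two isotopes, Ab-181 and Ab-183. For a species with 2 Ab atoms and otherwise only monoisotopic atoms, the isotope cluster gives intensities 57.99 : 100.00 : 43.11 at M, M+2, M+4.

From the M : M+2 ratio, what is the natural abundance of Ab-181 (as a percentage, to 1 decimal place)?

53.7%

Write p for the Ab-181 fraction. I(M+2)/I(M) = [C(2,1)·p^1·(1−p)] / p^2 = 2·(1−p)/p = 100.00/57.99 = 1.7244
(1−p)/p = 1.7244/2 = 0.8622  ⇒  p = 1/(1 + 0.8622) = 0.5370
Ab-181: 53.7%, Ab-183: 46.3%.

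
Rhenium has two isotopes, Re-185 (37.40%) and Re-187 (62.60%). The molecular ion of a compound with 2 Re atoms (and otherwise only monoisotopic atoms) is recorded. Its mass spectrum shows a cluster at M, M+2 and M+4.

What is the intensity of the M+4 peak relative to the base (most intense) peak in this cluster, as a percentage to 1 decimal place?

(0.3740 + 0.6260)^2 gives M 0.1399, M+2 0.4682, M+4 0.3919; the largest is M+2.
P(M+2) = C(2,1) × 0.3740^1 × 0.6260^1 = 2 × 0.3740 × 0.6260 = 0.468248 (base)
P(M+4) = C(2,2) × 0.3740^0 × 0.6260^2 = 1 × 1.0000 × 0.391876 = 0.391876
Relative intensity = 0.391876 / 0.468248 × 100 = 83.7

83.7%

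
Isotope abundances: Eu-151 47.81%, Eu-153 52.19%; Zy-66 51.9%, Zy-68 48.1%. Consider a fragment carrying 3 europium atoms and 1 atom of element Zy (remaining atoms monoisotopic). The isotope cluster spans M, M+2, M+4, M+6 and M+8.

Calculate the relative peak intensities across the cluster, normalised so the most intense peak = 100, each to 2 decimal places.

15.13 : 63.57 : 100.00 : 69.80 : 18.24

Europium pattern (n=3): 0.10928391 : 0.3578871 : 0.39067407 : 0.14215492
Element Zy pattern (n=1): 0.5190 : 0.4810
Convolve the two distributions (both contribute in 2-u steps):
  M: 0.10928391×0.5190 = 0.056718
  M+2: 0.10928391×0.4810 + 0.3578871×0.5190 = 0.238309
  M+4: 0.3578871×0.4810 + 0.39067407×0.5190 = 0.374904
  M+6: 0.39067407×0.4810 + 0.14215492×0.5190 = 0.261693
  M+8: 0.14215492×0.4810 = 0.068377
Scale to base peak (0.374904) = 100: 15.13 : 63.57 : 100.00 : 69.80 : 18.24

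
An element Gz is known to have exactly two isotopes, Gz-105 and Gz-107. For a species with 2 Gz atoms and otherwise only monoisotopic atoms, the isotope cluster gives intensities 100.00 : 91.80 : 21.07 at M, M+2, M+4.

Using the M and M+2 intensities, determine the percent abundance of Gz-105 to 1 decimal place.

68.5%

If p is the fraction of Gz that is Gz-105, then I(M+2)/I(M) = [C(2,1)·p^1·(1−p)] / p^2 = 2·(1−p)/p = 91.80/100.00 = 0.9180
(1−p)/p = 0.9180/2 = 0.4590  ⇒  p = 1/(1 + 0.4590) = 0.6854
Gz-105: 68.5%, Gz-107: 31.5%.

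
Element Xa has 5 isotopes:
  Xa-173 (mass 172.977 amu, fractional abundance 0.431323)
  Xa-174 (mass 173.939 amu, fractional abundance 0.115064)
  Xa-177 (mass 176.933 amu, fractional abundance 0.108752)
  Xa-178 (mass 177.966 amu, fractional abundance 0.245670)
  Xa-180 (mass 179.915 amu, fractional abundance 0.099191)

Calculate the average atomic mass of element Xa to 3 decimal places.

175.432 amu

The abundance-weighted mean is 0.431323 × 172.977 + 0.115064 × 173.939 + 0.108752 × 176.933 + 0.245670 × 177.966 + 0.099191 × 179.915
= 74.6090 + 20.0141 + 19.2418 + 43.7209 + 17.8459 = 175.4317 amu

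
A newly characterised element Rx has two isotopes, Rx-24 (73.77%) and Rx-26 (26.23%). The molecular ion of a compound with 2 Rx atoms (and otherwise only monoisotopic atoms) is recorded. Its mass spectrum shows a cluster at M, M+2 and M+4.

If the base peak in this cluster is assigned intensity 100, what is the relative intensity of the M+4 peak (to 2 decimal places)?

12.64

Term probabilities: M 0.5442, M+2 0.3870, M+4 0.0688. Base peak = M.
P(M) = C(2,0) × 0.7377^2 × 0.2623^0 = 1 × 0.54420129 × 1.0000 = 0.544201 (base)
P(M+4) = C(2,2) × 0.7377^0 × 0.2623^2 = 1 × 1.0000 × 0.06880129 = 0.068801
Relative intensity = 0.068801 / 0.544201 × 100 = 12.64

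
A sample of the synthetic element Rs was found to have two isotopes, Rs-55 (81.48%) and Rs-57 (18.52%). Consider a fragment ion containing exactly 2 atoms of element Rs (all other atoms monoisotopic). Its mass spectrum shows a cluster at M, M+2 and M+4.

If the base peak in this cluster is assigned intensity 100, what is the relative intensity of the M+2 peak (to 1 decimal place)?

45.5

Term probabilities: M 0.6639, M+2 0.3018, M+4 0.0343. Base peak = M.
P(M) = C(2,0) × 0.8148^2 × 0.1852^0 = 1 × 0.66389904 × 1.0000 = 0.663899 (base)
P(M+2) = C(2,1) × 0.8148^1 × 0.1852^1 = 2 × 0.8148 × 0.1852 = 0.301802
Relative intensity = 0.301802 / 0.663899 × 100 = 45.5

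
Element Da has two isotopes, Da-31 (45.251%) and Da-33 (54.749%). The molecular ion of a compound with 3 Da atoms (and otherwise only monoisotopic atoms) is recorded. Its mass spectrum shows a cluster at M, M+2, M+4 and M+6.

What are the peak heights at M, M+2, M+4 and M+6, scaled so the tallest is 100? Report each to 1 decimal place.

22.8 : 82.7 : 100.0 : 40.3

Expanding (0.45251 + 0.54749)^3:
P(M) = 0.45251^3 = 0.092658
P(M+2) = 3 × 0.45251^2 × 0.54749^1 = 0.336321
P(M+4) = 3 × 0.45251^1 × 0.54749^2 = 0.406913
P(M+6) = 0.54749^3 = 0.164108
The M+4 peak is largest (0.406913); scaling to 100 gives 22.8 : 82.7 : 100.0 : 40.3.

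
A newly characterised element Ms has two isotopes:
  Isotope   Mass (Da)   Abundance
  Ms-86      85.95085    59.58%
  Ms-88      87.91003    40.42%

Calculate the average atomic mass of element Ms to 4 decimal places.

The abundance-weighted mean is 0.5958 × 85.95085 + 0.4042 × 87.91003
= 51.209516 + 35.533234 = 86.742750 Da

86.7428 Da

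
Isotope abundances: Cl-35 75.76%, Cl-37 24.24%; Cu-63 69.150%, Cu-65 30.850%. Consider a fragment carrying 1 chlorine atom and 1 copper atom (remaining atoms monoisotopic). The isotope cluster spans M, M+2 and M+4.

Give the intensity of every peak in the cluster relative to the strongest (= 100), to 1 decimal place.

100.0 : 76.6 : 14.3

Chlorine pattern (n=1): 0.7576 : 0.2424
Copper pattern (n=1): 0.6915 : 0.3085
Convolve the two distributions (both contribute in 2-u steps):
  M: 0.7576×0.6915 = 0.523880
  M+2: 0.7576×0.3085 + 0.2424×0.6915 = 0.401339
  M+4: 0.2424×0.3085 = 0.074780
Scale to base peak (0.523880) = 100: 100.0 : 76.6 : 14.3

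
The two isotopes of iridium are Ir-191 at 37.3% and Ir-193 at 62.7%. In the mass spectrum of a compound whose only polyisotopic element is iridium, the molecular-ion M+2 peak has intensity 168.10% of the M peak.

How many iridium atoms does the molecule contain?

For n independent Ir atoms, I(M+2)/I(M) = n · (abundance Ir-193) / (abundance Ir-191) = n · 0.627/0.373.
n = 1.6810 × 0.373/0.627 = 1.00 ≈ 1

1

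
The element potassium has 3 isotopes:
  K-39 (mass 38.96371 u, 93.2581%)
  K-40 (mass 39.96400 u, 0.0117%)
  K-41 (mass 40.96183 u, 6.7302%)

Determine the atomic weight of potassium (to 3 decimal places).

39.098 u

Weight each isotope mass by its fractional abundance: 0.932581 × 38.96371 + 0.000117 × 39.96400 + 0.067302 × 40.96183
= 36.336816 + 0.004676 + 2.756813 = 39.098305 u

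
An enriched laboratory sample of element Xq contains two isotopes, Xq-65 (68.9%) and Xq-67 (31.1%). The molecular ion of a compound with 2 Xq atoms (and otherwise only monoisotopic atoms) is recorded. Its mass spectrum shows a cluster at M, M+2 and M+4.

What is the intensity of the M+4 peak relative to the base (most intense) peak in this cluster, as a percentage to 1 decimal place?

(0.689 + 0.311)^2 gives M 0.4747, M+2 0.4286, M+4 0.0967; the largest is M.
P(M) = C(2,0) × 0.689^2 × 0.311^0 = 1 × 0.474721 × 1.0000 = 0.474721 (base)
P(M+4) = C(2,2) × 0.689^0 × 0.311^2 = 1 × 1.0000 × 0.096721 = 0.096721
Relative intensity = 0.096721 / 0.474721 × 100 = 20.4

20.4%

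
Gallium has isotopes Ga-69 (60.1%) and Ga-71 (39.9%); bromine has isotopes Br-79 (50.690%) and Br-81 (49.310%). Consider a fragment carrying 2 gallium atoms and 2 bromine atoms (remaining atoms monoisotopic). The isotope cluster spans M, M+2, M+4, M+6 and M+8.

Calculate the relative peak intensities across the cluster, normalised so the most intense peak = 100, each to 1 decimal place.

25.2 : 82.4 : 100.0 : 53.2 : 10.5

Gallium pattern (n=2): 0.361201 : 0.479598 : 0.159201
Bromine pattern (n=2): 0.25694761 : 0.49990478 : 0.24314761
Convolve the two distributions (both contribute in 2-u steps):
  M: 0.361201×0.25694761 = 0.092810
  M+2: 0.361201×0.49990478 + 0.479598×0.25694761 = 0.303798
  M+4: 0.361201×0.24314761 + 0.479598×0.49990478 + 0.159201×0.25694761 = 0.368485
  M+6: 0.479598×0.24314761 + 0.159201×0.49990478 = 0.196198
  M+8: 0.159201×0.24314761 = 0.038709
Scale to base peak (0.368485) = 100: 25.2 : 82.4 : 100.0 : 53.2 : 10.5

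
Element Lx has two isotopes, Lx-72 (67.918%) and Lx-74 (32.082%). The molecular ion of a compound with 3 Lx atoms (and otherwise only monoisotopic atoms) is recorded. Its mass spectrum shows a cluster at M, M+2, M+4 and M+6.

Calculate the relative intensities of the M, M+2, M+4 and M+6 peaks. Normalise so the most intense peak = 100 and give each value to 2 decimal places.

70.57 : 100.00 : 47.24 : 7.44

Each Lx atom is independently Lx-72 (p = 0.67918) or Lx-74 (q = 0.32082); the cluster is the binomial expansion (p + q)^3.
P(M) = 0.67918^3 = 0.313296
P(M+2) = 3 × 0.67918^2 × 0.32082^1 = 0.443969
P(M+4) = 3 × 0.67918^1 × 0.32082^2 = 0.209715
P(M+6) = 0.32082^3 = 0.033021
The M+2 peak is largest (0.443969); scaling to 100 gives 70.57 : 100.00 : 47.24 : 7.44.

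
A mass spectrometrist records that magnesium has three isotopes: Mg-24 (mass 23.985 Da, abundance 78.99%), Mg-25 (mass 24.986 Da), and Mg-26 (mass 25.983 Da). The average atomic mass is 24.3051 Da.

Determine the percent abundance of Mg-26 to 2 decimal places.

The remaining 21.01% is split between Mg-25 (fraction x) and Mg-26 (fraction 0.2101 − x).
Substituting: 24.986x + 25.983(0.2101 − x) = 5.3593485
(24.986 − 25.983)x = -0.0996798  ⇒  x = 0.09998, y = 0.11012
Mg-25: 10.00%, Mg-26: 11.01%.

11.01%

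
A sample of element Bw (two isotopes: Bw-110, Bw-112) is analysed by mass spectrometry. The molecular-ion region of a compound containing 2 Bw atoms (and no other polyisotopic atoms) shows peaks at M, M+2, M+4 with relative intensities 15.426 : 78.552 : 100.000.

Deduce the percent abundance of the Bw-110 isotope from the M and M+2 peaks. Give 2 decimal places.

28.20%

Write p for the Bw-110 fraction. I(M+2)/I(M) = [C(2,1)·p^1·(1−p)] / p^2 = 2·(1−p)/p = 78.552/15.426 = 5.0922
(1−p)/p = 5.0922/2 = 2.5461  ⇒  p = 1/(1 + 2.5461) = 0.2820
Bw-110: 28.20%, Bw-112: 71.80%.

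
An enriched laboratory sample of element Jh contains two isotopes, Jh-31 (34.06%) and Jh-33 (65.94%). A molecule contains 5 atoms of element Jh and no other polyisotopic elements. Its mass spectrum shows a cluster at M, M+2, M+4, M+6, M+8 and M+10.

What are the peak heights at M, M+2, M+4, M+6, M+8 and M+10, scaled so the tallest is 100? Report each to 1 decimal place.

1.4 : 13.3 : 51.7 : 100.0 : 96.8 : 37.5

The 5 Jh atoms are independent, so intensities follow the terms of (0.3406 + 0.6594)^5.
P(M) = 0.3406^5 = 0.004584
P(M+2) = 5 × 0.3406^4 × 0.6594^1 = 0.044371
P(M+4) = 10 × 0.3406^3 × 0.6594^2 = 0.171803
P(M+6) = 10 × 0.3406^2 × 0.6594^3 = 0.332611
P(M+8) = 5 × 0.3406^1 × 0.6594^4 = 0.321966
P(M+10) = 0.6594^5 = 0.124665
The M+6 peak is largest (0.332611); scaling to 100 gives 1.4 : 13.3 : 51.7 : 100.0 : 96.8 : 37.5.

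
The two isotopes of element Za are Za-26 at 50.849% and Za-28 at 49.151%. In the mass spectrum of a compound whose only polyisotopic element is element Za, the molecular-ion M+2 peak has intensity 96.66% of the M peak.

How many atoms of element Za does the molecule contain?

With n Za atoms, P(M+2)/P(M) = C(n,1)·p^(n−1)q / p^n = n·q/p = n · 0.49151/0.50849.
n = 0.9666 × 0.50849/0.49151 = 1.00 ≈ 1

1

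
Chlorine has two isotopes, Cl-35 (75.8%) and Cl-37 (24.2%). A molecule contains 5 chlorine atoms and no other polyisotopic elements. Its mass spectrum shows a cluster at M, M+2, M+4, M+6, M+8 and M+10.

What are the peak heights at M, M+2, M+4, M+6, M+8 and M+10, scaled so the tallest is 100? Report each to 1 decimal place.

Expanding (0.758 + 0.242)^5:
P(M) = 0.758^5 = 0.250234
P(M+2) = 5 × 0.758^4 × 0.242^1 = 0.399450
P(M+4) = 10 × 0.758^3 × 0.242^2 = 0.255058
P(M+6) = 10 × 0.758^2 × 0.242^3 = 0.081430
P(M+8) = 5 × 0.758^1 × 0.242^4 = 0.012999
P(M+10) = 0.242^5 = 0.000830
The M+2 peak is largest (0.399450); scaling to 100 gives 62.6 : 100.0 : 63.9 : 20.4 : 3.3 : 0.2.

62.6 : 100.0 : 63.9 : 20.4 : 3.3 : 0.2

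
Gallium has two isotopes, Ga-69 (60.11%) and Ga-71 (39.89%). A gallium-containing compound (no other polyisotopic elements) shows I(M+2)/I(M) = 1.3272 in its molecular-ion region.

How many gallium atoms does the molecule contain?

With n Ga atoms, P(M+2)/P(M) = C(n,1)·p^(n−1)q / p^n = n·q/p = n · 0.3989/0.6011.
n = 1.3272 × 0.6011/0.3989 = 2.00 ≈ 2

2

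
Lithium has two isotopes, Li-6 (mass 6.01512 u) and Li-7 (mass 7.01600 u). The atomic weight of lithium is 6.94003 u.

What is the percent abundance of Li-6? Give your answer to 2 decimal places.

Let x be the fractional abundance of Li-6; then Li-7 has abundance 1 − x.
6.01512·x + 7.01600·(1 − x) = 6.94003
(6.01512 − 7.01600)·x = 6.94003 − 7.01600
x = -0.07597 / -1.00088 = 0.07590 → 7.59% Li-6, 92.41% Li-7.

7.59%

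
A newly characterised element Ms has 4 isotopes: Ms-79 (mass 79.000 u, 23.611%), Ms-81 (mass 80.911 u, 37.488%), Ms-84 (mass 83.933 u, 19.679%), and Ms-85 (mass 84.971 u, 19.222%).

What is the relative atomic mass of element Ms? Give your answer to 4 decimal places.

Ar = Σ fᵢ·mᵢ = 0.23611 × 79.000 + 0.37488 × 80.911 + 0.19679 × 83.933 + 0.19222 × 84.971
= 18.65269 + 30.33192 + 16.51718 + 16.33313 = 81.83492 u

81.8349 u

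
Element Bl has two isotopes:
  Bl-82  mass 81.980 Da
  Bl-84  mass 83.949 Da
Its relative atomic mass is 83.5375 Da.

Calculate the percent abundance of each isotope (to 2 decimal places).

Writing the weighted mean with unknown fraction x of Bl-82:
81.980·x + 83.949·(1 − x) = 83.5375
(81.980 − 83.949)·x = 83.5375 − 83.949
x = -0.4115 / -1.969 = 0.20899 → 20.90% Bl-82, 79.10% Bl-84.

Bl-82: 20.90%, Bl-84: 79.10%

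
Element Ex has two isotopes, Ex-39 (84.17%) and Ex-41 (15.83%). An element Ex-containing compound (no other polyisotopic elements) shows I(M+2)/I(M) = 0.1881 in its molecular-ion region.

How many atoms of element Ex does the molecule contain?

1

For n independent Ex atoms, I(M+2)/I(M) = n · (abundance Ex-41) / (abundance Ex-39) = n · 0.1583/0.8417.
n = 0.1881 × 0.8417/0.1583 = 1.00 ≈ 1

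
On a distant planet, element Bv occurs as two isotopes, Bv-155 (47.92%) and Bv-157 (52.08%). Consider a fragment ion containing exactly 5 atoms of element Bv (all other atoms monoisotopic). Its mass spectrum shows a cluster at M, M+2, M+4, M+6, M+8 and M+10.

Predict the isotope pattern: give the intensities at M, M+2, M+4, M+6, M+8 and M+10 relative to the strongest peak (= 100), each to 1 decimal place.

7.8 : 42.3 : 92.0 : 100.0 : 54.3 : 11.8

The 5 Bv atoms are independent, so intensities follow the terms of (0.4792 + 0.5208)^5.
P(M) = 0.4792^5 = 0.025269
P(M+2) = 5 × 0.4792^4 × 0.5208^1 = 0.137312
P(M+4) = 10 × 0.4792^3 × 0.5208^2 = 0.298464
P(M+6) = 10 × 0.4792^2 × 0.5208^3 = 0.324374
P(M+8) = 5 × 0.4792^1 × 0.5208^4 = 0.176267
P(M+10) = 0.5208^5 = 0.038314
The M+6 peak is largest (0.324374); scaling to 100 gives 7.8 : 42.3 : 92.0 : 100.0 : 54.3 : 11.8.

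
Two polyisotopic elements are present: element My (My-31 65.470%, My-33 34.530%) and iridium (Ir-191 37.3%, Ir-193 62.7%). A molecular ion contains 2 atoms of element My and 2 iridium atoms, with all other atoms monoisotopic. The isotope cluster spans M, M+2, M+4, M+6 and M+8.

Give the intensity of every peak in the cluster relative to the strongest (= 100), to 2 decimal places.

Element My pattern (n=2): 0.42863209 : 0.45213582 : 0.11923209
Iridium pattern (n=2): 0.139129 : 0.467742 : 0.393129
Convolve the two distributions (both contribute in 2-u steps):
  M: 0.42863209×0.139129 = 0.059635
  M+2: 0.42863209×0.467742 + 0.45213582×0.139129 = 0.263394
  M+4: 0.42863209×0.393129 + 0.45213582×0.467742 + 0.11923209×0.139129 = 0.396579
  M+6: 0.45213582×0.393129 + 0.11923209×0.467742 = 0.233518
  M+8: 0.11923209×0.393129 = 0.046874
Scale to base peak (0.396579) = 100: 15.04 : 66.42 : 100.00 : 58.88 : 11.82

15.04 : 66.42 : 100.00 : 58.88 : 11.82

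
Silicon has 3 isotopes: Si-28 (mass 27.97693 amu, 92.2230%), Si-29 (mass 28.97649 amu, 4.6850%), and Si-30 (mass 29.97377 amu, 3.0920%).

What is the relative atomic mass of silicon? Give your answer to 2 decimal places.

Weight each isotope mass by its fractional abundance: 0.922230 × 27.97693 + 0.046850 × 28.97649 + 0.030920 × 29.97377
= 25.801164 + 1.357549 + 0.926789 = 28.085502 amu

28.09 amu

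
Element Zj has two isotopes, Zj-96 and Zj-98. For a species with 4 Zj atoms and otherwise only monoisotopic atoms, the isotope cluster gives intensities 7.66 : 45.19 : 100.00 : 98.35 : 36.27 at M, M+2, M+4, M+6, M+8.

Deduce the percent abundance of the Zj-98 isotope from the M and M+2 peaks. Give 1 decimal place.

Let p = fractional abundance of Zj-96. I(M+2)/I(M) = [C(4,1)·p^3·(1−p)] / p^4 = 4·(1−p)/p = 45.19/7.66 = 5.8995
(1−p)/p = 5.8995/4 = 1.4749  ⇒  p = 1/(1 + 1.4749) = 0.4041
Zj-96: 40.4%, Zj-98: 59.6%.

59.6%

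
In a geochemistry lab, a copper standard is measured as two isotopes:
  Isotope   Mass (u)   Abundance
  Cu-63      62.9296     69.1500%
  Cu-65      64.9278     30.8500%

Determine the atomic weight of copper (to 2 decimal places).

63.55 u

Weight each isotope mass by its fractional abundance: 0.691500 × 62.9296 + 0.308500 × 64.9278
= 43.51582 + 20.03023 = 63.54605 u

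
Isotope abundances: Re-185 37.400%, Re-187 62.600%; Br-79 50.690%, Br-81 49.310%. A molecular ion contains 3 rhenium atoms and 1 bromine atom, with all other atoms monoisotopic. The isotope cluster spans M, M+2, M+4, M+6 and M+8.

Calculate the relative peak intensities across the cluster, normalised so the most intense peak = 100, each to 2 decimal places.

Rhenium pattern (n=3): 0.05231362 : 0.26268713 : 0.43968487 : 0.24531438
Bromine pattern (n=1): 0.5069 : 0.4931
Convolve the two distributions (both contribute in 2-u steps):
  M: 0.05231362×0.5069 = 0.026518
  M+2: 0.05231362×0.4931 + 0.26268713×0.5069 = 0.158952
  M+4: 0.26268713×0.4931 + 0.43968487×0.5069 = 0.352407
  M+6: 0.43968487×0.4931 + 0.24531438×0.5069 = 0.341158
  M+8: 0.24531438×0.4931 = 0.120965
Scale to base peak (0.352407) = 100: 7.52 : 45.10 : 100.00 : 96.81 : 34.33

7.52 : 45.10 : 100.00 : 96.81 : 34.33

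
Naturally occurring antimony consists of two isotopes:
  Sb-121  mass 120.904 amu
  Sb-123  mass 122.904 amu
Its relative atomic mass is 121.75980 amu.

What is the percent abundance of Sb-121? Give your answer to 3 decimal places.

57.210%

Writing the weighted mean with unknown fraction x of Sb-121:
120.904·x + 122.904·(1 − x) = 121.75980
(120.904 − 122.904)·x = 121.75980 − 122.904
x = -1.14420 / -2.000 = 0.57210 → 57.210% Sb-121, 42.790% Sb-123.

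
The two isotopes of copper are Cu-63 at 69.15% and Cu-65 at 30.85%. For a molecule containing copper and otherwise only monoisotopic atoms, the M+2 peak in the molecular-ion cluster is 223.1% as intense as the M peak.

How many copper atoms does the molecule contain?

With n Cu atoms, P(M+2)/P(M) = C(n,1)·p^(n−1)q / p^n = n·q/p = n · 0.3085/0.6915.
n = 2.231 × 0.6915/0.3085 = 5.00 ≈ 5

5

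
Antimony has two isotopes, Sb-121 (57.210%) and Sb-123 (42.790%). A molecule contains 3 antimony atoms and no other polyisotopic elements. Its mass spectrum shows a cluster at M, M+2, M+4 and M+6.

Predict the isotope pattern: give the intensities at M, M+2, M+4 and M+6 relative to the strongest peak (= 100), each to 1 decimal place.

The 3 Sb atoms are independent, so intensities follow the terms of (0.57210 + 0.42790)^3.
P(M) = 0.57210^3 = 0.187247
P(M+2) = 3 × 0.57210^2 × 0.42790^1 = 0.420153
P(M+4) = 3 × 0.57210^1 × 0.42790^2 = 0.314252
P(M+6) = 0.42790^3 = 0.078348
The M+2 peak is largest (0.420153); scaling to 100 gives 44.6 : 100.0 : 74.8 : 18.6.

44.6 : 100.0 : 74.8 : 18.6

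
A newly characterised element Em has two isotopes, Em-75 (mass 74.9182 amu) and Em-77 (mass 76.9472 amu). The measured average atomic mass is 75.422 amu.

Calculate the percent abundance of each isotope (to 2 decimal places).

Let x be the fractional abundance of Em-75; then Em-77 has abundance 1 − x.
74.9182·x + 76.9472·(1 − x) = 75.422
(74.9182 − 76.9472)·x = 75.422 − 76.9472
x = -1.5252 / -2.0290 = 0.75170 → 75.17% Em-75, 24.83% Em-77.

Em-75: 75.17%, Em-77: 24.83%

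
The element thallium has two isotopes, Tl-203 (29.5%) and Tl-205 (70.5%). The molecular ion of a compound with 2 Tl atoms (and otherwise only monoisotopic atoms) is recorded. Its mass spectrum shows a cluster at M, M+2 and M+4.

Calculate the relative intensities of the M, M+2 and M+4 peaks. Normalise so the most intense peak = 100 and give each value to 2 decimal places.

17.51 : 83.69 : 100.00

Expanding (0.295 + 0.705)^2:
P(M) = 0.295^2 = 0.087025
P(M+2) = 2 × 0.295^1 × 0.705^1 = 0.415950
P(M+4) = 0.705^2 = 0.497025
The M+4 peak is largest (0.497025); scaling to 100 gives 17.51 : 83.69 : 100.00.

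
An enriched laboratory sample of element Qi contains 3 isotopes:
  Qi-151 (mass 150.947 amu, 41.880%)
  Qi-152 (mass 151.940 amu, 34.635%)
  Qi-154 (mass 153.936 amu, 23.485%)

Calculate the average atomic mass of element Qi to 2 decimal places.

151.99 amu

The abundance-weighted mean is 0.41880 × 150.947 + 0.34635 × 151.940 + 0.23485 × 153.936
= 63.2166 + 52.6244 + 36.1519 = 151.9929 amu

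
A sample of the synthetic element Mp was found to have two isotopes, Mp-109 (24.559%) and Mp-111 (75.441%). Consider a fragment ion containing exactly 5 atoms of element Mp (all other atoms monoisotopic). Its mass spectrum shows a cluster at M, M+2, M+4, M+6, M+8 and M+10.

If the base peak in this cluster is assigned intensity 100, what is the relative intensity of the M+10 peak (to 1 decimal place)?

Binomial terms of (0.24559 + 0.75441)^5: M 0.0009, M+2 0.0137, M+4 0.0843, M+6 0.2590, M+8 0.3978, M+10 0.2444 → M+8 is the base peak.
P(M+8) = C(5,4) × 0.24559^1 × 0.75441^4 = 5 × 0.24559 × 0.32391402 = 0.397750 (base)
P(M+10) = C(5,5) × 0.24559^0 × 0.75441^5 = 1 × 1.0000 × 0.24436398 = 0.244364
Relative intensity = 0.244364 / 0.397750 × 100 = 61.4

61.4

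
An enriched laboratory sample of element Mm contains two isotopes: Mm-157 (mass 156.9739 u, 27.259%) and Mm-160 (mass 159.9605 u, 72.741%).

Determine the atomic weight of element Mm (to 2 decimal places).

Average mass = Σ (abundance × isotope mass) = 0.27259 × 156.9739 + 0.72741 × 159.9605
= 42.78952 + 116.35687 = 159.14639 u

159.15 u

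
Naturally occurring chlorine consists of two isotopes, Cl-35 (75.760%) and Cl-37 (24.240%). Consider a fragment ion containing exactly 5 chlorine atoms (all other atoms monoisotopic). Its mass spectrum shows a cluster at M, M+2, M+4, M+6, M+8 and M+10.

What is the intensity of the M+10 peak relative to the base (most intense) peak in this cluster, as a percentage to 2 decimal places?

(0.75760 + 0.24240)^5 gives M 0.2496, M+2 0.3993, M+4 0.2555, M+6 0.0817, M+8 0.0131, M+10 0.0008; the largest is M+2.
P(M+2) = C(5,1) × 0.75760^4 × 0.24240^1 = 5 × 0.32942751 × 0.2424 = 0.399266 (base)
P(M+10) = C(5,5) × 0.75760^0 × 0.24240^5 = 1 × 1.0000 × 0.00083688 = 0.000837
Relative intensity = 0.000837 / 0.399266 × 100 = 0.21

0.21%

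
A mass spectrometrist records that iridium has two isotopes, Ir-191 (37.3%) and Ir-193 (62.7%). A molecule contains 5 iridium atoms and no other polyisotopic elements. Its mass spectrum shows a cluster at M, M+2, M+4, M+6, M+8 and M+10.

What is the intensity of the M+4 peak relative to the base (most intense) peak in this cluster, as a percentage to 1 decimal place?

Binomial terms of (0.373 + 0.627)^5: M 0.0072, M+2 0.0607, M+4 0.2040, M+6 0.3429, M+8 0.2882, M+10 0.0969 → M+6 is the base peak.
P(M+6) = C(5,3) × 0.373^2 × 0.627^3 = 10 × 0.139129 × 0.24649188 = 0.342942 (base)
P(M+4) = C(5,2) × 0.373^3 × 0.627^2 = 10 × 0.05189512 × 0.393129 = 0.204015
Relative intensity = 0.204015 / 0.342942 × 100 = 59.5

59.5%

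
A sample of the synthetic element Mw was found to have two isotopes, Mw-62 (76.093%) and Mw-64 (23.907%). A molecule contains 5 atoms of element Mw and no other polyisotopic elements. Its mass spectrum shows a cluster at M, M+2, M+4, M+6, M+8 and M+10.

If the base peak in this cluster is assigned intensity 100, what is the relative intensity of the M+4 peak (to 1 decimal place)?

62.8

Binomial terms of (0.76093 + 0.23907)^5: M 0.2551, M+2 0.4008, M+4 0.2518, M+6 0.0791, M+8 0.0124, M+10 0.0008 → M+2 is the base peak.
P(M+2) = C(5,1) × 0.76093^4 × 0.23907^1 = 5 × 0.33525775 × 0.23907 = 0.400750 (base)
P(M+4) = C(5,2) × 0.76093^3 × 0.23907^2 = 10 × 0.44058948 × 0.05715446 = 0.251817
Relative intensity = 0.251817 / 0.400750 × 100 = 62.8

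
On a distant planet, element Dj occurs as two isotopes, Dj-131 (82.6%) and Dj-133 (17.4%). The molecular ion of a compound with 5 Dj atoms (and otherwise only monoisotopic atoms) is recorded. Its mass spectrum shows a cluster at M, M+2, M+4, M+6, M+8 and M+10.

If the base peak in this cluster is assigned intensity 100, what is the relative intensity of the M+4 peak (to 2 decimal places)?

42.13

(0.826 + 0.174)^5 gives M 0.3845, M+2 0.4050, M+4 0.1706, M+6 0.0359, M+8 0.0038, M+10 0.0002; the largest is M+2.
P(M+2) = C(5,1) × 0.826^4 × 0.174^1 = 5 × 0.46550054 × 0.1740 = 0.404985 (base)
P(M+4) = C(5,2) × 0.826^3 × 0.174^2 = 10 × 0.56355998 × 0.030276 = 0.170623
Relative intensity = 0.170623 / 0.404985 × 100 = 42.13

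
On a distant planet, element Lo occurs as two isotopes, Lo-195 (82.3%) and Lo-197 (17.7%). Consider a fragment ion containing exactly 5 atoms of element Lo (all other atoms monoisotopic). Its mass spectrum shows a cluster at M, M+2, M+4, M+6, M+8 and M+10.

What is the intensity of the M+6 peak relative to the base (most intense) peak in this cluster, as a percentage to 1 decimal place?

(0.823 + 0.177)^5 gives M 0.3776, M+2 0.4060, M+4 0.1746, M+6 0.0376, M+8 0.0040, M+10 0.0002; the largest is M+2.
P(M+2) = C(5,1) × 0.823^4 × 0.177^1 = 5 × 0.45877457 × 0.1770 = 0.406015 (base)
P(M+6) = C(5,3) × 0.823^2 × 0.177^3 = 10 × 0.677329 × 0.00554523 = 0.037559
Relative intensity = 0.037559 / 0.406015 × 100 = 9.3

9.3%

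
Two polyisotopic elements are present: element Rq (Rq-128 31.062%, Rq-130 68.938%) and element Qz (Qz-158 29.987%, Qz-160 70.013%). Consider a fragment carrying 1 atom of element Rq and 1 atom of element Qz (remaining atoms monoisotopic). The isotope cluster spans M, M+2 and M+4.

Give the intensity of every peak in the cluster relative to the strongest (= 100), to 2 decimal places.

Element Rq pattern (n=1): 0.31062 : 0.68938
Element Qz pattern (n=1): 0.29987 : 0.70013
Convolve the two distributions (both contribute in 2-u steps):
  M: 0.31062×0.29987 = 0.093146
  M+2: 0.31062×0.70013 + 0.68938×0.29987 = 0.424199
  M+4: 0.68938×0.70013 = 0.482656
Scale to base peak (0.482656) = 100: 19.30 : 87.89 : 100.00

19.30 : 87.89 : 100.00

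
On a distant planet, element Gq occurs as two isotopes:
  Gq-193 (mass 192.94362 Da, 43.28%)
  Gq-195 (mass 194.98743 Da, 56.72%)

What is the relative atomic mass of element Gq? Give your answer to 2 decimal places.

194.10 Da

The abundance-weighted mean is 0.4328 × 192.94362 + 0.5672 × 194.98743
= 83.505999 + 110.596870 = 194.102869 Da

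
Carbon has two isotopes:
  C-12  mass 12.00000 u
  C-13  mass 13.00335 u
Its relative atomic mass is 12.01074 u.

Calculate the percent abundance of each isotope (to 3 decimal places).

With x = fraction of C-12 (so C-13 is 1 − x):
12.00000·x + 13.00335·(1 − x) = 12.01074
(12.00000 − 13.00335)·x = 12.01074 − 13.00335
x = -0.99261 / -1.00335 = 0.98930 → 98.930% C-12, 1.070% C-13.

C-12: 98.930%, C-13: 1.070%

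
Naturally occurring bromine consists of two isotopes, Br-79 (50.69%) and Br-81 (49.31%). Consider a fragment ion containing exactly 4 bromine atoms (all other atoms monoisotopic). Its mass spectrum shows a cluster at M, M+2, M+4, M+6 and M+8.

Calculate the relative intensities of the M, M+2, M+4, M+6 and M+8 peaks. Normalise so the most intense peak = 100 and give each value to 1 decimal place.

17.6 : 68.5 : 100.0 : 64.9 : 15.8

Each Br atom is independently Br-79 (p = 0.5069) or Br-81 (q = 0.4931); the cluster is the binomial expansion (p + q)^4.
P(M) = 0.5069^4 = 0.066022
P(M+2) = 4 × 0.5069^3 × 0.4931^1 = 0.256899
P(M+4) = 6 × 0.5069^2 × 0.4931^2 = 0.374857
P(M+6) = 4 × 0.5069^1 × 0.4931^3 = 0.243101
P(M+8) = 0.4931^4 = 0.059121
The M+4 peak is largest (0.374857); scaling to 100 gives 17.6 : 68.5 : 100.0 : 64.9 : 15.8.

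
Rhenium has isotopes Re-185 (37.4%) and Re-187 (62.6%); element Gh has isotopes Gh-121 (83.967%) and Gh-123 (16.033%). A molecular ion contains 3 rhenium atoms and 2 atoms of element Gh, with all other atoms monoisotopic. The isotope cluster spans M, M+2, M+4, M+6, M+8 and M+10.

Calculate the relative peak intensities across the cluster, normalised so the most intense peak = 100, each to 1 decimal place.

9.7 : 52.2 : 100.0 : 78.0 : 20.2 : 1.7

Rhenium pattern (n=3): 0.05231362 : 0.26268713 : 0.43968487 : 0.24531438
Element Gh pattern (n=2): 0.70504571 : 0.26924858 : 0.02570571
Convolve the two distributions (both contribute in 2-u steps):
  M: 0.05231362×0.70504571 = 0.036883
  M+2: 0.05231362×0.26924858 + 0.26268713×0.70504571 = 0.199292
  M+4: 0.05231362×0.02570571 + 0.26268713×0.26924858 + 0.43968487×0.70504571 = 0.382071
  M+6: 0.26268713×0.02570571 + 0.43968487×0.26924858 + 0.24531438×0.70504571 = 0.298095
  M+8: 0.43968487×0.02570571 + 0.24531438×0.26924858 = 0.077353
  M+10: 0.24531438×0.02570571 = 0.006306
Scale to base peak (0.382071) = 100: 9.7 : 52.2 : 100.0 : 78.0 : 20.2 : 1.7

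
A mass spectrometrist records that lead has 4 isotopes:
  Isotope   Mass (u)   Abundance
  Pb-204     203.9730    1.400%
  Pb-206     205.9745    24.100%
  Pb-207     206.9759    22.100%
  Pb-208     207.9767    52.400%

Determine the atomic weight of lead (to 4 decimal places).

Ar = Σ fᵢ·mᵢ = 0.01400 × 203.9730 + 0.24100 × 205.9745 + 0.22100 × 206.9759 + 0.52400 × 207.9767
= 2.85562 + 49.63985 + 45.74167 + 108.97979 = 207.21693 u

207.2169 u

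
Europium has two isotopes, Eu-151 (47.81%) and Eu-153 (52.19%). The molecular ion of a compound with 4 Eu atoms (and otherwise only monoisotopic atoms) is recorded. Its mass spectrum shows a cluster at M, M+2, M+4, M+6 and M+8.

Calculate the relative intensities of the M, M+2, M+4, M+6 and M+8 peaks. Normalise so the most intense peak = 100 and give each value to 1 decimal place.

Each Eu atom is independently Eu-151 (p = 0.4781) or Eu-153 (q = 0.5219); the cluster is the binomial expansion (p + q)^4.
P(M) = 0.4781^4 = 0.052249
P(M+2) = 4 × 0.4781^3 × 0.5219^1 = 0.228141
P(M+4) = 6 × 0.4781^2 × 0.5219^2 = 0.373563
P(M+6) = 4 × 0.4781^1 × 0.5219^3 = 0.271857
P(M+8) = 0.5219^4 = 0.074191
The M+4 peak is largest (0.373563); scaling to 100 gives 14.0 : 61.1 : 100.0 : 72.8 : 19.9.

14.0 : 61.1 : 100.0 : 72.8 : 19.9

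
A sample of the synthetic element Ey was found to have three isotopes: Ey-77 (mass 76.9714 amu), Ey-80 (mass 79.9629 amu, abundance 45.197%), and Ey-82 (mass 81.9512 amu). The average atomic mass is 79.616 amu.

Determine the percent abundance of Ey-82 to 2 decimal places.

Let x and y be the fractions of Ey-77 and Ey-82. Then x + y = 1 − 0.45197 = 0.54803 and 76.9714x + 81.9512y = 79.616 − 0.45197×79.9629 = 43.475168087.
Substituting: 76.9714x + 81.9512(0.54803 − x) = 43.475168087
(76.9714 − 81.9512)x = -1.436548049  ⇒  x = 0.28848, y = 0.25955
Ey-77: 28.85%, Ey-82: 25.96%.

25.96%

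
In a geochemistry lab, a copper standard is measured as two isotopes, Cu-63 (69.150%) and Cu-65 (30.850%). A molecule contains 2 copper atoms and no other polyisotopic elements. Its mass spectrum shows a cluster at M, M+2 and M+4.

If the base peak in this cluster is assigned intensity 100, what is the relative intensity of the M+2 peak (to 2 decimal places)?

Term probabilities: M 0.4782, M+2 0.4267, M+4 0.0952. Base peak = M.
P(M) = C(2,0) × 0.69150^2 × 0.30850^0 = 1 × 0.47817225 × 1.0000 = 0.478172 (base)
P(M+2) = C(2,1) × 0.69150^1 × 0.30850^1 = 2 × 0.6915 × 0.3085 = 0.426656
Relative intensity = 0.426656 / 0.478172 × 100 = 89.23

89.23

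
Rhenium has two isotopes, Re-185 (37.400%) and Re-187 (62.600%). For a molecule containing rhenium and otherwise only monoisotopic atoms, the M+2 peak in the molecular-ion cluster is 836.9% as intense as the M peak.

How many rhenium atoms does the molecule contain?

5

The M+2/M ratio from n Re atoms is n · q/p = n · 0.62600/0.37400.
n = 8.369 × 0.37400/0.62600 = 5.00 ≈ 5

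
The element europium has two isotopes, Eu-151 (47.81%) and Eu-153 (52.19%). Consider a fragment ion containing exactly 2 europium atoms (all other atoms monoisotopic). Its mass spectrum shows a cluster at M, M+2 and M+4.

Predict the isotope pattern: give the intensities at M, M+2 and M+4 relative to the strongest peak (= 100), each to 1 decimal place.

The 2 Eu atoms are independent, so intensities follow the terms of (0.4781 + 0.5219)^2.
P(M) = 0.4781^2 = 0.228580
P(M+2) = 2 × 0.4781^1 × 0.5219^1 = 0.499041
P(M+4) = 0.5219^2 = 0.272380
The M+2 peak is largest (0.499041); scaling to 100 gives 45.8 : 100.0 : 54.6.

45.8 : 100.0 : 54.6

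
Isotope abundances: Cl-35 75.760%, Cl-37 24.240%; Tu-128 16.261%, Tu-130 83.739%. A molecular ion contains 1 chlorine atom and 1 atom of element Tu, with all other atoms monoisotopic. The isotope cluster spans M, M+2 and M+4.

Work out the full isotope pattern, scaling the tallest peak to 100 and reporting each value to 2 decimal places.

18.28 : 100.00 : 30.12

Chlorine pattern (n=1): 0.7576 : 0.2424
Element Tu pattern (n=1): 0.16261 : 0.83739
Convolve the two distributions (both contribute in 2-u steps):
  M: 0.7576×0.16261 = 0.123193
  M+2: 0.7576×0.83739 + 0.2424×0.16261 = 0.673823
  M+4: 0.2424×0.83739 = 0.202983
Scale to base peak (0.673823) = 100: 18.28 : 100.00 : 30.12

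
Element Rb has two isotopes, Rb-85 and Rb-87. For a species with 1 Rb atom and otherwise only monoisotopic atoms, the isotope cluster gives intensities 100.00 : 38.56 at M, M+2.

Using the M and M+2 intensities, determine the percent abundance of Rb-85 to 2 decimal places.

72.17%

Let p = fractional abundance of Rb-85. I(M+2)/I(M) = [C(1,1)·p^0·(1−p)] / p^1 = 1·(1−p)/p = 38.56/100.00 = 0.3856
(1−p)/p = 0.3856/1 = 0.3856  ⇒  p = 1/(1 + 0.3856) = 0.7217
Rb-85: 72.17%, Rb-87: 27.83%.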